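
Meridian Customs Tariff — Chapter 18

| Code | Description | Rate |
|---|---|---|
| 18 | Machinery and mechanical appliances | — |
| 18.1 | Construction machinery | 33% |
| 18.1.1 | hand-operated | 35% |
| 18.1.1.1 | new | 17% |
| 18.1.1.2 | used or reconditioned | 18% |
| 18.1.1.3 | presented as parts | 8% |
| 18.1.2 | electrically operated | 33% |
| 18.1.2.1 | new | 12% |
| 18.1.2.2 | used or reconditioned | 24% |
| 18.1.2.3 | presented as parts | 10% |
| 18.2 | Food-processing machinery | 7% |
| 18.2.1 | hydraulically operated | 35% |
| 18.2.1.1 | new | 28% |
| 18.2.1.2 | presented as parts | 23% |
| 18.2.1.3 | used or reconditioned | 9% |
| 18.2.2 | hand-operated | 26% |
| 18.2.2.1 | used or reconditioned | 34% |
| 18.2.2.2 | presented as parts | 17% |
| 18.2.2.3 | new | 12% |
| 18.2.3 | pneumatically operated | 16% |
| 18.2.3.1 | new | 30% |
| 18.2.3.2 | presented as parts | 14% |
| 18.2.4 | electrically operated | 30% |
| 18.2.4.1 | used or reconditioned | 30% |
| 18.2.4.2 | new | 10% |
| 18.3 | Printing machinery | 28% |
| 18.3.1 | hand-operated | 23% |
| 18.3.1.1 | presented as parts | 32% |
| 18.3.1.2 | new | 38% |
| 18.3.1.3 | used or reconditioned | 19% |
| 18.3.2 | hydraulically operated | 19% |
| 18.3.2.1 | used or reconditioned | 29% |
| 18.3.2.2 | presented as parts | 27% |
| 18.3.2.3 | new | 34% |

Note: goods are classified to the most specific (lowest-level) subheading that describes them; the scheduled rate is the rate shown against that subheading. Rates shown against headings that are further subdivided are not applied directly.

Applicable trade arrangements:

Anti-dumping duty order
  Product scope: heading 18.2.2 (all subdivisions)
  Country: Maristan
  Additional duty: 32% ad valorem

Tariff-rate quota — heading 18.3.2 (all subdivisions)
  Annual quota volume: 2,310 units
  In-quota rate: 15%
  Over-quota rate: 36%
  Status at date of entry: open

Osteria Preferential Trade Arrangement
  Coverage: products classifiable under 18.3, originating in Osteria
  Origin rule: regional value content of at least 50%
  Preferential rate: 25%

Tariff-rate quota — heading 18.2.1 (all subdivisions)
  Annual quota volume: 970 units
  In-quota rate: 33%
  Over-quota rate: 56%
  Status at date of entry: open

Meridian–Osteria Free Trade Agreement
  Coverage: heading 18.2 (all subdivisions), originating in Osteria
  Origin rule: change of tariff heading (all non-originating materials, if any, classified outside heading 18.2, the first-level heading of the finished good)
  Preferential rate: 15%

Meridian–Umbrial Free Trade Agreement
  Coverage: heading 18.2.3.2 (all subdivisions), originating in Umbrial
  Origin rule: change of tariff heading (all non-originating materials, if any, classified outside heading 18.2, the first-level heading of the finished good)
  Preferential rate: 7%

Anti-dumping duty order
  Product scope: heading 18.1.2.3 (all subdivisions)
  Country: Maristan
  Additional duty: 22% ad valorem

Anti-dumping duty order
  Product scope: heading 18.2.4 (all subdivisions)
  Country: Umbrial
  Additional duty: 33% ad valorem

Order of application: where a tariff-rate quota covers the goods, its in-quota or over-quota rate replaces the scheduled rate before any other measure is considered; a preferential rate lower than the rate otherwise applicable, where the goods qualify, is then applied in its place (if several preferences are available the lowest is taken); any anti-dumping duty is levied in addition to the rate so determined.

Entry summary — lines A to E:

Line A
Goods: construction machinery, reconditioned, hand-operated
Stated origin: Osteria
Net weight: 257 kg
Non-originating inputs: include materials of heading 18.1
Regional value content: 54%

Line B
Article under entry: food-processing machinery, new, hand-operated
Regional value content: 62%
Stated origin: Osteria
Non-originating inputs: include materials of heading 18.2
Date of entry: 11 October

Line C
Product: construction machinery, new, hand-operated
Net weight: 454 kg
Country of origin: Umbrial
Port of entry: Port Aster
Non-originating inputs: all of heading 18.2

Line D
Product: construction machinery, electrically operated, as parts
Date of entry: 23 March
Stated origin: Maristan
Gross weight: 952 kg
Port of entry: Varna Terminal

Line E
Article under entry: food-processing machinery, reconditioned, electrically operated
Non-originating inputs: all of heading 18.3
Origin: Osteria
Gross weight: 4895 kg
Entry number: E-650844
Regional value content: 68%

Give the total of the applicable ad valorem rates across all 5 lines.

94%

Line A: construction → 18.1; hand-operated → 18.1.1; reconditioned → 18.1.1.2. Scheduled 18%. Osteria agreement on 18.3: 18.1.1.2 not covered; Osteria agreement on 18.2: 18.1.1.2 not covered. → 18%.
Line B: food-processing → 18.2; hand-operated → 18.2.2; new → 18.2.2.3. Scheduled 12%. Osteria agreement on 18.3: 18.2.2.3 not covered; Osteria agreement on 18.2: CTH not met. → 12%.
Line C: construction → 18.1; hand-operated → 18.1.1; new → 18.1.1.1. Scheduled 17%. Umbrial agreement on 18.2.3.2: 18.1.1.1 not covered. → 17%.
Line D: construction → 18.1; electrically operated → 18.1.2; as parts → 18.1.2.3. Scheduled 10%. anti-dumping (Maristan, 18.1.2.3): +22%; total 10% + 22% = 32%. → 32%.
Line E: food-processing → 18.2; electrically operated → 18.2.4; reconditioned → 18.2.4.1. Scheduled 30%. Osteria agreement on 18.3: 18.2.4.1 not covered; Osteria agreement on 18.2: CTH met → 15% available; preferential 15%. → 15%.
Sum: 18% + 12% + 17% + 32% + 15% = 94%.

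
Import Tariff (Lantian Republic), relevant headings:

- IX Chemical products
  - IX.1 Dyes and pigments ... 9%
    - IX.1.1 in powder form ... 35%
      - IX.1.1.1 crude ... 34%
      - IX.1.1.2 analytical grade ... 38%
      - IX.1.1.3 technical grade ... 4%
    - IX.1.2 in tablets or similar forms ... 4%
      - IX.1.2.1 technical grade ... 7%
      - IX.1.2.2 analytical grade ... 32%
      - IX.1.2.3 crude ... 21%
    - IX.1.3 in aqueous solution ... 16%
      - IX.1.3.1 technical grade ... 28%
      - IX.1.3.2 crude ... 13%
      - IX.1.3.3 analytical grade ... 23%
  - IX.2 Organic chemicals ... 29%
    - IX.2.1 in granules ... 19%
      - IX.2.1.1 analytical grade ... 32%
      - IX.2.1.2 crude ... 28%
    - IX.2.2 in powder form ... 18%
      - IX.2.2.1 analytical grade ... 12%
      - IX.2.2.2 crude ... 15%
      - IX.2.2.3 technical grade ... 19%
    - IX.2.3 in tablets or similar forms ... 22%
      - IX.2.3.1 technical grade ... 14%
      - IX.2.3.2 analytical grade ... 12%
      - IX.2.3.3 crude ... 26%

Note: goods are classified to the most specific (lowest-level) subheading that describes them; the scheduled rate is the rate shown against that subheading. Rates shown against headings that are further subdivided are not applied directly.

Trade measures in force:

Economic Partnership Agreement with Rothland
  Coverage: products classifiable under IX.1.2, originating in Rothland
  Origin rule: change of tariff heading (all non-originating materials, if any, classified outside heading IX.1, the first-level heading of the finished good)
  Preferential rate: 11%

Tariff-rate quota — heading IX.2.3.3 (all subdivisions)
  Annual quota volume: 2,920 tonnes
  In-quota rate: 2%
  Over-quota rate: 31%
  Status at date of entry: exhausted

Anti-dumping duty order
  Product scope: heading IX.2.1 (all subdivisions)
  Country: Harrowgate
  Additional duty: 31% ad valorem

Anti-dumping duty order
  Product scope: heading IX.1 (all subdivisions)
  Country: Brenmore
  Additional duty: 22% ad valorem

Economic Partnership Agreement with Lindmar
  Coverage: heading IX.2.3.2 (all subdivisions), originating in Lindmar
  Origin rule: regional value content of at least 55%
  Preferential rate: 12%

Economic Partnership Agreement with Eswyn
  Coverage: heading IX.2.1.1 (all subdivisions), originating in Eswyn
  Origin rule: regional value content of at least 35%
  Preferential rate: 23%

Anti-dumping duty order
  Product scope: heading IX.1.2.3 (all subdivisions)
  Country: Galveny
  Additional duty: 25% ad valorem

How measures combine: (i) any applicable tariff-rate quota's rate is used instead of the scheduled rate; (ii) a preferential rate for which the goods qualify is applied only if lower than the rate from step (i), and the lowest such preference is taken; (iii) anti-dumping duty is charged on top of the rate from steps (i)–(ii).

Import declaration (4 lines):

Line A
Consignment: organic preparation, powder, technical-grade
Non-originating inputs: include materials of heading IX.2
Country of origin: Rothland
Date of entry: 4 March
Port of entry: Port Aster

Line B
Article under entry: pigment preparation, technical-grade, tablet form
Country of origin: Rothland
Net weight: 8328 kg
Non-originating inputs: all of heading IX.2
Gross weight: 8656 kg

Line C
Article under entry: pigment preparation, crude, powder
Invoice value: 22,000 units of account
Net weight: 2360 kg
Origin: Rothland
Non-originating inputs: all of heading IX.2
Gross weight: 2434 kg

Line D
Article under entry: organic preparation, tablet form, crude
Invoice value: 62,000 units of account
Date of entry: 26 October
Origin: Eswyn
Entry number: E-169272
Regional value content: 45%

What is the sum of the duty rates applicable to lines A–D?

Line A: organic → IX.2; powder → IX.2.2; technical-grade → IX.2.2.3. Scheduled 19%. Rothland agreement on IX.1.2: IX.2.2.3 not covered. → 19%.
Line B: pigment → IX.1; tablet form → IX.1.2; technical-grade → IX.1.2.1. Scheduled 7%. Rothland agreement on IX.1.2: CTH met → 11% available; preference 11% not lower than 7% → no reduction. → 7%.
Line C: pigment → IX.1; powder → IX.1.1; crude → IX.1.1.1. Scheduled 34%. Rothland agreement on IX.1.2: IX.1.1.1 not covered. → 34%.
Line D: organic → IX.2; tablet form → IX.2.3; crude → IX.2.3.3. Scheduled 26%. quota on IX.2.3.3 exhausted → over-quota 31%; Eswyn agreement on IX.2.1.1: IX.2.3.3 not covered. → 31%.
Sum: 19% + 7% + 34% + 31% = 91%.

91%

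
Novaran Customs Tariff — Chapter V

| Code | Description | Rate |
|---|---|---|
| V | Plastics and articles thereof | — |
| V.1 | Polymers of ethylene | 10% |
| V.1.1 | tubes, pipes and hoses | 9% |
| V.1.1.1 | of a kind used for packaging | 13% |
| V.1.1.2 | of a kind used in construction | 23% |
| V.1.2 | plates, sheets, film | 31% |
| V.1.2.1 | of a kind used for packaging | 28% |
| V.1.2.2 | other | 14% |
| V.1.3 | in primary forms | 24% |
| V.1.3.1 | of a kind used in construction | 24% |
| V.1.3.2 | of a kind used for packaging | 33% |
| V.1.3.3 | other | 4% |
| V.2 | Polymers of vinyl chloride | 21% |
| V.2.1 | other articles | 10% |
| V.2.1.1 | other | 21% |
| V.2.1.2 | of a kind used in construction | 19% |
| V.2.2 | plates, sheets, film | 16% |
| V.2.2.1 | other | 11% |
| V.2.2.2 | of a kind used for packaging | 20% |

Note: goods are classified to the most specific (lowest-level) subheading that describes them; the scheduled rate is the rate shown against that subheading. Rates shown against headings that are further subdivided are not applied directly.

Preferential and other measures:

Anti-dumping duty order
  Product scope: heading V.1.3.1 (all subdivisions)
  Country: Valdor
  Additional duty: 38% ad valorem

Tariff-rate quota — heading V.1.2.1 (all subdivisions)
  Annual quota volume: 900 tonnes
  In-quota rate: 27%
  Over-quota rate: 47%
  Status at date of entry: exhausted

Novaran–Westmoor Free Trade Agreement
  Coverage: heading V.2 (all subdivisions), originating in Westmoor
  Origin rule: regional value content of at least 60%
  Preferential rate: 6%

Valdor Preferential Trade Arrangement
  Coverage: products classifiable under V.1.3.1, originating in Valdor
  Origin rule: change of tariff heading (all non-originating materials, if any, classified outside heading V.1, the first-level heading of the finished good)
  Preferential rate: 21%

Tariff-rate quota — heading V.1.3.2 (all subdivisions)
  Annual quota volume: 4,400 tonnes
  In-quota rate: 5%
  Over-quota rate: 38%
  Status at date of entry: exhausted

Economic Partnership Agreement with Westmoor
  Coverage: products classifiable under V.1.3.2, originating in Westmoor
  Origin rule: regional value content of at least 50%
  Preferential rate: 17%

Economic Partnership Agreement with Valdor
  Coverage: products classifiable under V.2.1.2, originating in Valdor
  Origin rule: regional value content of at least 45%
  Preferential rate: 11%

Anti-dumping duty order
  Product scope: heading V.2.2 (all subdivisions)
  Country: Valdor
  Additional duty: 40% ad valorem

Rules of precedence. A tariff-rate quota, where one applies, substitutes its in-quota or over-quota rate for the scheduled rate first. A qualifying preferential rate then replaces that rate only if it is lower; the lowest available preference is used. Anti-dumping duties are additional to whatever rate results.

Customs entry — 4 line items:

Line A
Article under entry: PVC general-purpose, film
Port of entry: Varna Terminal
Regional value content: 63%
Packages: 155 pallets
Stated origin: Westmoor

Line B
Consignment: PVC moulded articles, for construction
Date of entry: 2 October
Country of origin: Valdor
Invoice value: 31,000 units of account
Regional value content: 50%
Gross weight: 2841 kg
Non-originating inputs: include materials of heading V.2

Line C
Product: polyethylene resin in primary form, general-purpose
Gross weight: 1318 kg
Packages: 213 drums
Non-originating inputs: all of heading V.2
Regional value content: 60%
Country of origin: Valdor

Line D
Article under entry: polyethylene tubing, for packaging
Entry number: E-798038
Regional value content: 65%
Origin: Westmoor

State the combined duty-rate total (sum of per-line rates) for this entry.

34%

Line A: PVC → V.2; film → V.2.2; general-purpose → V.2.2.1. Scheduled 11%. Westmoor agreement on V.2: RVC ≥ 60% → 6% available; Westmoor agreement on V.1.3.2: V.2.2.1 not covered; preferential 6%. → 6%.
Line B: PVC → V.2; moulded articles → V.2.1; for construction → V.2.1.2. Scheduled 19%. Valdor agreement on V.1.3.1: V.2.1.2 not covered; Valdor agreement on V.2.1.2: RVC ≥ 45% → 11% available; preferential 11%. → 11%.
Line C: polyethylene → V.1; resin in primary form → V.1.3; general-purpose → V.1.3.3. Scheduled 4%. Valdor agreement on V.1.3.1: V.1.3.3 not covered; Valdor agreement on V.2.1.2: V.1.3.3 not covered. → 4%.
Line D: polyethylene → V.1; tubing → V.1.1; for packaging → V.1.1.1. Scheduled 13%. Westmoor agreement on V.2: V.1.1.1 not covered; Westmoor agreement on V.1.3.2: V.1.1.1 not covered. → 13%.
Sum: 6% + 11% + 4% + 13% = 34%.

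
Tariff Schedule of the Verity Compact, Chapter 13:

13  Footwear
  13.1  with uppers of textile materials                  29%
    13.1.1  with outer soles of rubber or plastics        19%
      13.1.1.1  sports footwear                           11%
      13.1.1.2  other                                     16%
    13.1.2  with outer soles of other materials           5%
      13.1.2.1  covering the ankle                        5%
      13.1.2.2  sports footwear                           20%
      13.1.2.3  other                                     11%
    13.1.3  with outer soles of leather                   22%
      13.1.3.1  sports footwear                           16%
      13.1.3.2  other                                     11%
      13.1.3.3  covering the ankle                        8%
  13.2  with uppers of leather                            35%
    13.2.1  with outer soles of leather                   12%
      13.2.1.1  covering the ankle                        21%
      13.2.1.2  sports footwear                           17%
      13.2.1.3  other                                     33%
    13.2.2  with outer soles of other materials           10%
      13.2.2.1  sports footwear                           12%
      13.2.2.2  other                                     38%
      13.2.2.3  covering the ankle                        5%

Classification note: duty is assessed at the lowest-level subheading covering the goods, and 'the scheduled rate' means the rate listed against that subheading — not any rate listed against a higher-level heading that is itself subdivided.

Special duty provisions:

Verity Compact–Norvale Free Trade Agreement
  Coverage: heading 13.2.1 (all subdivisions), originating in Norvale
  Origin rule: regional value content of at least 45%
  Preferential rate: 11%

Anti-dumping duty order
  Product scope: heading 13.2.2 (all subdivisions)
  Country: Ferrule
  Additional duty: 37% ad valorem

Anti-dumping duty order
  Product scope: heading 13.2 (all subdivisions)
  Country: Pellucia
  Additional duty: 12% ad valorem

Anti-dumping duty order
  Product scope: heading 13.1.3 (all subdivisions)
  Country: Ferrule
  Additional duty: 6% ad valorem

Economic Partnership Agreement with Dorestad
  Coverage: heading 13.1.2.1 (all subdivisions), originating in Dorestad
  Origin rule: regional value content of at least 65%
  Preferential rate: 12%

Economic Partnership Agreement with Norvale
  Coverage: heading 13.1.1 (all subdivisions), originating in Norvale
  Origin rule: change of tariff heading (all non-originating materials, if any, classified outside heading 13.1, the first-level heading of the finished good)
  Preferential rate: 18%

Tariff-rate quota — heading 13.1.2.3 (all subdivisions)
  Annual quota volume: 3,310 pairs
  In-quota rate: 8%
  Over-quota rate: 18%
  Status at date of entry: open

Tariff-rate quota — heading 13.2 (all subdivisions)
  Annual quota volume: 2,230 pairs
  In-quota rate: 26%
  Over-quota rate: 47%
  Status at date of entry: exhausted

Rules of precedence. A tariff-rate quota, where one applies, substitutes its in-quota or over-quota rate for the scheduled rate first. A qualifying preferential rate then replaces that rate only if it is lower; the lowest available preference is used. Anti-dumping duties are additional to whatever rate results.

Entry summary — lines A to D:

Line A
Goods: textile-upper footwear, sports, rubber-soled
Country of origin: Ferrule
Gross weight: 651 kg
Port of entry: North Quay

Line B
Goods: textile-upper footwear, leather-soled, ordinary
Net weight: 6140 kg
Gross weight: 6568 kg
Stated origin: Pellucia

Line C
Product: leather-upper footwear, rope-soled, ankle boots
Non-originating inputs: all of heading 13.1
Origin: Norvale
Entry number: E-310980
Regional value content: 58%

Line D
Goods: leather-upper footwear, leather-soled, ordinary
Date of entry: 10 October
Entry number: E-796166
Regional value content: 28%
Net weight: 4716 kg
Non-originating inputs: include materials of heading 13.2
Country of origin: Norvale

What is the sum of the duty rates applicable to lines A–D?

Line A: textile-upper → 13.1; rubber-soled → 13.1.1; sports → 13.1.1.1. Scheduled 11%. No special measure applies. → 11%.
Line B: textile-upper → 13.1; leather-soled → 13.1.3; ordinary → 13.1.3.2. Scheduled 11%. No special measure applies. → 11%.
Line C: leather-upper → 13.2; rope-soled → 13.2.2; ankle boots → 13.2.2.3. Scheduled 5%. quota on 13.2 exhausted → over-quota 47%; Norvale agreement on 13.2.1: 13.2.2.3 not covered; Norvale agreement on 13.1.1: 13.2.2.3 not covered. → 47%.
Line D: leather-upper → 13.2; leather-soled → 13.2.1; ordinary → 13.2.1.3. Scheduled 33%. quota on 13.2 exhausted → over-quota 47%; Norvale agreement on 13.2.1: RVC < 45%; Norvale agreement on 13.1.1: 13.2.1.3 not covered. → 47%.
Sum: 11% + 11% + 47% + 47% = 116%.

116%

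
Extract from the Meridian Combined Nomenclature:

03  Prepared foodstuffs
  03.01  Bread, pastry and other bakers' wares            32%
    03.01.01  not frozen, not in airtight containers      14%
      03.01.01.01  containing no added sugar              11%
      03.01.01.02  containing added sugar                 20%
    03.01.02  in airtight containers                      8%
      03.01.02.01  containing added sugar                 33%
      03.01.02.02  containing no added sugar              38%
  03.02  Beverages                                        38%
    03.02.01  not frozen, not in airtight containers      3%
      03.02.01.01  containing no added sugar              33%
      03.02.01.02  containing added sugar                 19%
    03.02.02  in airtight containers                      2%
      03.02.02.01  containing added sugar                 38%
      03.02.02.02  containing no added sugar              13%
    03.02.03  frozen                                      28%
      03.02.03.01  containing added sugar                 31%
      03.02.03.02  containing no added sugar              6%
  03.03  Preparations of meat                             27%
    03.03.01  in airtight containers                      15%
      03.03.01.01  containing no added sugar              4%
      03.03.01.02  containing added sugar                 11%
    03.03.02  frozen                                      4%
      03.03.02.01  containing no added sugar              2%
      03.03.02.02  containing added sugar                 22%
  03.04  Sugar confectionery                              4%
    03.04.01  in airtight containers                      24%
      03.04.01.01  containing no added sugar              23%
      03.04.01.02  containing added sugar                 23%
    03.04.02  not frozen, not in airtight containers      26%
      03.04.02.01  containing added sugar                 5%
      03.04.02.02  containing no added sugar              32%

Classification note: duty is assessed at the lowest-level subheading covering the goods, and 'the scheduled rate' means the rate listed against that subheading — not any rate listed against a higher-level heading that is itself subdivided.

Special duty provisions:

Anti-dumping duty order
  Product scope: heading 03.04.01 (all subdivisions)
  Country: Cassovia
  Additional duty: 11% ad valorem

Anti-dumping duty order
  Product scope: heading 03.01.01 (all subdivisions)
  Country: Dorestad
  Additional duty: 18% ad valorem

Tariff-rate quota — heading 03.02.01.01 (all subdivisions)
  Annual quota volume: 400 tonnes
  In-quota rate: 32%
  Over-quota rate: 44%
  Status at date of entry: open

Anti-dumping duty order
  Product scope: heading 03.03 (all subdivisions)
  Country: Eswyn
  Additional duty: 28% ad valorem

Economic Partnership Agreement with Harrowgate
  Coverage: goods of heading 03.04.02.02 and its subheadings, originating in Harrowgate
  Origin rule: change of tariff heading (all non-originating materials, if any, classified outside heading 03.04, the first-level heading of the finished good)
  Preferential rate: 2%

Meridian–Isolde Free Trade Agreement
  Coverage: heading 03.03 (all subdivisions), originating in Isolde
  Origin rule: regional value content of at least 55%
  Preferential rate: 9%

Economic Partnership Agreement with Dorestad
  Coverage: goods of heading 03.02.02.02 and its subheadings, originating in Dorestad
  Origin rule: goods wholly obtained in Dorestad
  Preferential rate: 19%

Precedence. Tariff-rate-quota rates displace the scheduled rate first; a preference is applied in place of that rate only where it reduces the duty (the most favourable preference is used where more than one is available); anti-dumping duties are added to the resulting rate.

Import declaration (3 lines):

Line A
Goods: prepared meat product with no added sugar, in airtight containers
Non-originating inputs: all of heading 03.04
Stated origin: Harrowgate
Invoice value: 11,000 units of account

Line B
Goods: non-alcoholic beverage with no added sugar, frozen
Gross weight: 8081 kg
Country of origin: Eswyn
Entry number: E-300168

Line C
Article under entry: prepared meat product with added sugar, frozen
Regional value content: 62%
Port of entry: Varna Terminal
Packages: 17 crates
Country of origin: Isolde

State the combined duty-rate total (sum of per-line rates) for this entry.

19%

Line A: prepared meat product → 03.03; in airtight containers → 03.03.01; with no added sugar → 03.03.01.01. Scheduled 4%. Harrowgate agreement on 03.04.02.02: 03.03.01.01 not covered. → 4%.
Line B: non-alcoholic beverage → 03.02; frozen → 03.02.03; with no added sugar → 03.02.03.02. Scheduled 6%. No special measure applies. → 6%.
Line C: prepared meat product → 03.03; frozen → 03.03.02; with added sugar → 03.03.02.02. Scheduled 22%. Isolde agreement on 03.03: RVC ≥ 55% → 9% available; preferential 9%. → 9%.
Sum: 4% + 6% + 9% = 19%.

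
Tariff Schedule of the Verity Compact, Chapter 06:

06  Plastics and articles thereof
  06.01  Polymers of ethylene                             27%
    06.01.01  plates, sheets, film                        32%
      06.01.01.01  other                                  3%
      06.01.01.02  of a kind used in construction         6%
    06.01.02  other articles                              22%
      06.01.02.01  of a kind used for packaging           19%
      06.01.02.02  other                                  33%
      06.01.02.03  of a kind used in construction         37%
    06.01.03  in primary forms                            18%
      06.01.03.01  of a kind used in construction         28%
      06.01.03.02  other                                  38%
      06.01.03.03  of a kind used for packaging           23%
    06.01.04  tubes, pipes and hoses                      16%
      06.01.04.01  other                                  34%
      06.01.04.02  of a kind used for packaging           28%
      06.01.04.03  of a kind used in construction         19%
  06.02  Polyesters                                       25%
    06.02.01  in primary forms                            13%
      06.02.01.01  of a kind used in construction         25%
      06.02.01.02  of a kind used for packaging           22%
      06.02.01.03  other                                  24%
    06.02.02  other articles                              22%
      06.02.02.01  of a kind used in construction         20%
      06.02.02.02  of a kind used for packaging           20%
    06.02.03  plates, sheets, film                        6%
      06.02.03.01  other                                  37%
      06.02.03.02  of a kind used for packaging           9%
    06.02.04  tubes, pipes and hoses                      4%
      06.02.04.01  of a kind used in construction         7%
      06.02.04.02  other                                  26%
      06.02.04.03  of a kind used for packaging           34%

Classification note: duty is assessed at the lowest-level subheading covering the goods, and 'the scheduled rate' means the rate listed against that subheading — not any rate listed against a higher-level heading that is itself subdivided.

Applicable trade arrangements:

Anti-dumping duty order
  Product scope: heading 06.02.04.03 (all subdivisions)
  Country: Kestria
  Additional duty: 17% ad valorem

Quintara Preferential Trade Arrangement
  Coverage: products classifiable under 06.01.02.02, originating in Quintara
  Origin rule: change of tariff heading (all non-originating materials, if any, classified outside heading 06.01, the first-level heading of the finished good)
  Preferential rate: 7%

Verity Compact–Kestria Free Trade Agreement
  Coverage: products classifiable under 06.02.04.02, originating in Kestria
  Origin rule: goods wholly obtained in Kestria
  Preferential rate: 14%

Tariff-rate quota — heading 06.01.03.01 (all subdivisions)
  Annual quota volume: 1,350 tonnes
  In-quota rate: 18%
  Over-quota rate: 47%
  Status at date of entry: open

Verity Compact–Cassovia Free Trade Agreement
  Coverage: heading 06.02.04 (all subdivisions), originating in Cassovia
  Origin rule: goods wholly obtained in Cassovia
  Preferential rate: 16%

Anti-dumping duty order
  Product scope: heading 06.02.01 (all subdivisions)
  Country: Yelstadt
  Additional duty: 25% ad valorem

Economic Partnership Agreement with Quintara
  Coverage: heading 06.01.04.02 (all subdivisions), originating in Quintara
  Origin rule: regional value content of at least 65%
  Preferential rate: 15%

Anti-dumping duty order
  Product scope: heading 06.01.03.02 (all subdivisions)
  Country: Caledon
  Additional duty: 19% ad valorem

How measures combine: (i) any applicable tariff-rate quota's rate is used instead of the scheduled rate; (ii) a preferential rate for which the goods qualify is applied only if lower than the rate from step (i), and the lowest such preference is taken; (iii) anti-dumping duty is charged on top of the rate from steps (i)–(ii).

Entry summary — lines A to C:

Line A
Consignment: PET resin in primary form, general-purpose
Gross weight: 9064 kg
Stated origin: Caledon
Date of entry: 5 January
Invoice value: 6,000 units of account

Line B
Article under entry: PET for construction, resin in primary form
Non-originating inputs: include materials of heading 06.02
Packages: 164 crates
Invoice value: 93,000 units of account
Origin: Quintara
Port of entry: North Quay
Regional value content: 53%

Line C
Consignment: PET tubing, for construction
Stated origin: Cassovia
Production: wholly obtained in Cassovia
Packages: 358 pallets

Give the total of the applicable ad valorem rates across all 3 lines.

56%

Line A: PET → 06.02; resin in primary form → 06.02.01; general-purpose → 06.02.01.03. Scheduled 24%. No special measure applies. → 24%.
Line B: PET → 06.02; resin in primary form → 06.02.01; for construction → 06.02.01.01. Scheduled 25%. Quintara agreement on 06.01.02.02: 06.02.01.01 not covered; Quintara agreement on 06.01.04.02: 06.02.01.01 not covered. → 25%.
Line C: PET → 06.02; tubing → 06.02.04; for construction → 06.02.04.01. Scheduled 7%. Cassovia agreement on 06.02.04: wholly obtained → 16% available; preference 16% not lower than 7% → no reduction. → 7%.
Sum: 24% + 25% + 7% = 56%.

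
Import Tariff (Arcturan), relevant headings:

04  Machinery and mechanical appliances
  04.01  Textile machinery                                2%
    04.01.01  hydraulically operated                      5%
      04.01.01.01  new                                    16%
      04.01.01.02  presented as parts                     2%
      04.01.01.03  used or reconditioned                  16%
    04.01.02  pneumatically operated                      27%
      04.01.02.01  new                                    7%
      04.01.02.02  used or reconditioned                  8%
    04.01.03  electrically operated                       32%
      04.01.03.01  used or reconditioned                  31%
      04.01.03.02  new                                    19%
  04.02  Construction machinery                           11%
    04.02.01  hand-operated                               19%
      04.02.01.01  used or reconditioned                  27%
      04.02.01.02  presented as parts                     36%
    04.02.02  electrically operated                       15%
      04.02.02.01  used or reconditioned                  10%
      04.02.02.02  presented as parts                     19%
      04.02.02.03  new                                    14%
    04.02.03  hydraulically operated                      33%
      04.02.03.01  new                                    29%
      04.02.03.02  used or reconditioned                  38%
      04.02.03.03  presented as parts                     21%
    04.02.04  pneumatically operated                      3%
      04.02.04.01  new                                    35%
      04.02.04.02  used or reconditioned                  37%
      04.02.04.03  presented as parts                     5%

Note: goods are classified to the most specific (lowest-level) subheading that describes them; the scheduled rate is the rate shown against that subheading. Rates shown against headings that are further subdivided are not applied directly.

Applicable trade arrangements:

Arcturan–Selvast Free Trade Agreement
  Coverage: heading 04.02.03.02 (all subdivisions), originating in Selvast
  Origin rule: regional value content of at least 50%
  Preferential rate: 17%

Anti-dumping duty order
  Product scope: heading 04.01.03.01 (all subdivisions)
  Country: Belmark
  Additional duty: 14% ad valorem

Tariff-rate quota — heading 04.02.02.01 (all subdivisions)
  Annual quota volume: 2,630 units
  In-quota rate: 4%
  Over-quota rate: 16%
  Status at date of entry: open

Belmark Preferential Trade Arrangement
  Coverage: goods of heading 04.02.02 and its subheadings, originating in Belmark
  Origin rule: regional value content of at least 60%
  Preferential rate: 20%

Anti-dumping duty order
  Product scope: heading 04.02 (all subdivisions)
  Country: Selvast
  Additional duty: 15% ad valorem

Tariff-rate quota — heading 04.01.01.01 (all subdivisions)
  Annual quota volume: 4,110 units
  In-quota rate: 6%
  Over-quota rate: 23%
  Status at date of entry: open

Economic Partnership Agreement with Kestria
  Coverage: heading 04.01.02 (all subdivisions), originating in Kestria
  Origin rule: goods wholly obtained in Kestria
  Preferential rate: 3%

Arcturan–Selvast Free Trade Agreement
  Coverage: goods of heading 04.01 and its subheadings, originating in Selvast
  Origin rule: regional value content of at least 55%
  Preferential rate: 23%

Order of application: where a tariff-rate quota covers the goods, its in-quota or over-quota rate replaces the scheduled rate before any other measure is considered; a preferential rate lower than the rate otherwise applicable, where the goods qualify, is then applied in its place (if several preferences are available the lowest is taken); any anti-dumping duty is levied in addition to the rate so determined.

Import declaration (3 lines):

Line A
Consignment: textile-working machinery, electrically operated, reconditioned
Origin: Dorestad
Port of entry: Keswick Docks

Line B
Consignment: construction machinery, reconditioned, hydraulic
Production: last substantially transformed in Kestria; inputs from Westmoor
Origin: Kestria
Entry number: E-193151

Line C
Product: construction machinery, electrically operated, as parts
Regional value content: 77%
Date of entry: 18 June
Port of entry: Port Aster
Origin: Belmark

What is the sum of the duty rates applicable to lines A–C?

Line A: textile-working → 04.01; electrically operated → 04.01.03; reconditioned → 04.01.03.01. Scheduled 31%. No special measure applies. → 31%.
Line B: construction → 04.02; hydraulic → 04.02.03; reconditioned → 04.02.03.02. Scheduled 38%. Kestria agreement on 04.01.02: 04.02.03.02 not covered. → 38%.
Line C: construction → 04.02; electrically operated → 04.02.02; as parts → 04.02.02.02. Scheduled 19%. Belmark agreement on 04.02.02: RVC ≥ 60% → 20% available; preference 20% not lower than 19% → no reduction. → 19%.
Sum: 31% + 38% + 19% = 88%.

88%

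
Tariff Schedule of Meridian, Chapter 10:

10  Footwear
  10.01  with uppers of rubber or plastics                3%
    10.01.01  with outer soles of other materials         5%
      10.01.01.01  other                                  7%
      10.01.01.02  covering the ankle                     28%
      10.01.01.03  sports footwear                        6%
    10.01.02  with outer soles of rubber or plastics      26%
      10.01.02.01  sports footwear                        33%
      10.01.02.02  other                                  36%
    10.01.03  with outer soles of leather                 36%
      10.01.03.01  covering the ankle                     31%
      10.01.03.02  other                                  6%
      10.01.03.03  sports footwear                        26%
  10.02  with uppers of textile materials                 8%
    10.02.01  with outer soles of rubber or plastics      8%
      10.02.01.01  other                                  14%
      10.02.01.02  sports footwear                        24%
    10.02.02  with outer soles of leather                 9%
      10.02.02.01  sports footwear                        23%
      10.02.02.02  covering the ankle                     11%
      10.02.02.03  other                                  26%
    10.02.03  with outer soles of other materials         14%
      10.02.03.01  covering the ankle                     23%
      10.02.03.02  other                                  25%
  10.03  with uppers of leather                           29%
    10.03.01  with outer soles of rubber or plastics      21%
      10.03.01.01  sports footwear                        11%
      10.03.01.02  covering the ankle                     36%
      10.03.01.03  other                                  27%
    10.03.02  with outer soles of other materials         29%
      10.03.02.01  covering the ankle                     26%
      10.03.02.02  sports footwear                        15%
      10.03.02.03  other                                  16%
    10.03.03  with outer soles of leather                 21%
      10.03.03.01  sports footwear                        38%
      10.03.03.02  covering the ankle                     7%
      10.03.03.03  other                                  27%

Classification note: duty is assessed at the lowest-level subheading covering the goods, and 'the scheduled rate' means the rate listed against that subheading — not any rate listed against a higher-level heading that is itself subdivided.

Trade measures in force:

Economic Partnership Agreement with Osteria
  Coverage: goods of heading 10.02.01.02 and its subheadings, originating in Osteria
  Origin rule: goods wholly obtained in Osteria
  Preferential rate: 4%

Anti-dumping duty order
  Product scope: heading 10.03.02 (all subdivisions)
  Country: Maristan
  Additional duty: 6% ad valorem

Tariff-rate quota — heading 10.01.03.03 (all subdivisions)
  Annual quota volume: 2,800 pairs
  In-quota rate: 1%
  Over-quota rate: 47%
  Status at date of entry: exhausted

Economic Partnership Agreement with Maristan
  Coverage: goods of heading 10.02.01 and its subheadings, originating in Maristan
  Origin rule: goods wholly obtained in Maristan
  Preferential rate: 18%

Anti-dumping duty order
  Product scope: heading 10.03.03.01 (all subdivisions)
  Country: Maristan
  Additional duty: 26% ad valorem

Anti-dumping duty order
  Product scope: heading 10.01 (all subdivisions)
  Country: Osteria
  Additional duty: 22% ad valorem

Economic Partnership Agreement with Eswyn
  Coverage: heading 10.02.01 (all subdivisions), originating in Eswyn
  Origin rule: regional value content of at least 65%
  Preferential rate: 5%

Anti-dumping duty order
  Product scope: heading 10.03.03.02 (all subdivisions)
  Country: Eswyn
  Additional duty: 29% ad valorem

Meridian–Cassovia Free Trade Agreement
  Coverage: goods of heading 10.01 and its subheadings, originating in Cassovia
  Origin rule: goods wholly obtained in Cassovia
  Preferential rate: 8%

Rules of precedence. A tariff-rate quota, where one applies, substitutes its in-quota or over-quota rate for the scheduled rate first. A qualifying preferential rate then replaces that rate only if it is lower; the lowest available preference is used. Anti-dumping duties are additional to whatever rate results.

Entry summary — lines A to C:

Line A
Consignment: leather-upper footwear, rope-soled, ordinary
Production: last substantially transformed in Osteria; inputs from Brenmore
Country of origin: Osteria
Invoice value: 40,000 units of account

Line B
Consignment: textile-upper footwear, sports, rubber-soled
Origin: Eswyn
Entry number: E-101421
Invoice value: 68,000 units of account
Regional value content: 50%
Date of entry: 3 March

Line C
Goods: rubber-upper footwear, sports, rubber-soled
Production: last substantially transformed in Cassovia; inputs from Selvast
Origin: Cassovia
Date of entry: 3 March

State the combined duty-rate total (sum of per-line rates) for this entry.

73%

Line A: leather-upper → 10.03; rope-soled → 10.03.02; ordinary → 10.03.02.03. Scheduled 16%. Osteria agreement on 10.02.01.02: 10.03.02.03 not covered. → 16%.
Line B: textile-upper → 10.02; rubber-soled → 10.02.01; sports → 10.02.01.02. Scheduled 24%. Eswyn agreement on 10.02.01: RVC < 65%. → 24%.
Line C: rubber-upper → 10.01; rubber-soled → 10.01.02; sports → 10.01.02.01. Scheduled 33%. Cassovia agreement on 10.01: not wholly obtained. → 33%.
Sum: 16% + 24% + 33% = 73%.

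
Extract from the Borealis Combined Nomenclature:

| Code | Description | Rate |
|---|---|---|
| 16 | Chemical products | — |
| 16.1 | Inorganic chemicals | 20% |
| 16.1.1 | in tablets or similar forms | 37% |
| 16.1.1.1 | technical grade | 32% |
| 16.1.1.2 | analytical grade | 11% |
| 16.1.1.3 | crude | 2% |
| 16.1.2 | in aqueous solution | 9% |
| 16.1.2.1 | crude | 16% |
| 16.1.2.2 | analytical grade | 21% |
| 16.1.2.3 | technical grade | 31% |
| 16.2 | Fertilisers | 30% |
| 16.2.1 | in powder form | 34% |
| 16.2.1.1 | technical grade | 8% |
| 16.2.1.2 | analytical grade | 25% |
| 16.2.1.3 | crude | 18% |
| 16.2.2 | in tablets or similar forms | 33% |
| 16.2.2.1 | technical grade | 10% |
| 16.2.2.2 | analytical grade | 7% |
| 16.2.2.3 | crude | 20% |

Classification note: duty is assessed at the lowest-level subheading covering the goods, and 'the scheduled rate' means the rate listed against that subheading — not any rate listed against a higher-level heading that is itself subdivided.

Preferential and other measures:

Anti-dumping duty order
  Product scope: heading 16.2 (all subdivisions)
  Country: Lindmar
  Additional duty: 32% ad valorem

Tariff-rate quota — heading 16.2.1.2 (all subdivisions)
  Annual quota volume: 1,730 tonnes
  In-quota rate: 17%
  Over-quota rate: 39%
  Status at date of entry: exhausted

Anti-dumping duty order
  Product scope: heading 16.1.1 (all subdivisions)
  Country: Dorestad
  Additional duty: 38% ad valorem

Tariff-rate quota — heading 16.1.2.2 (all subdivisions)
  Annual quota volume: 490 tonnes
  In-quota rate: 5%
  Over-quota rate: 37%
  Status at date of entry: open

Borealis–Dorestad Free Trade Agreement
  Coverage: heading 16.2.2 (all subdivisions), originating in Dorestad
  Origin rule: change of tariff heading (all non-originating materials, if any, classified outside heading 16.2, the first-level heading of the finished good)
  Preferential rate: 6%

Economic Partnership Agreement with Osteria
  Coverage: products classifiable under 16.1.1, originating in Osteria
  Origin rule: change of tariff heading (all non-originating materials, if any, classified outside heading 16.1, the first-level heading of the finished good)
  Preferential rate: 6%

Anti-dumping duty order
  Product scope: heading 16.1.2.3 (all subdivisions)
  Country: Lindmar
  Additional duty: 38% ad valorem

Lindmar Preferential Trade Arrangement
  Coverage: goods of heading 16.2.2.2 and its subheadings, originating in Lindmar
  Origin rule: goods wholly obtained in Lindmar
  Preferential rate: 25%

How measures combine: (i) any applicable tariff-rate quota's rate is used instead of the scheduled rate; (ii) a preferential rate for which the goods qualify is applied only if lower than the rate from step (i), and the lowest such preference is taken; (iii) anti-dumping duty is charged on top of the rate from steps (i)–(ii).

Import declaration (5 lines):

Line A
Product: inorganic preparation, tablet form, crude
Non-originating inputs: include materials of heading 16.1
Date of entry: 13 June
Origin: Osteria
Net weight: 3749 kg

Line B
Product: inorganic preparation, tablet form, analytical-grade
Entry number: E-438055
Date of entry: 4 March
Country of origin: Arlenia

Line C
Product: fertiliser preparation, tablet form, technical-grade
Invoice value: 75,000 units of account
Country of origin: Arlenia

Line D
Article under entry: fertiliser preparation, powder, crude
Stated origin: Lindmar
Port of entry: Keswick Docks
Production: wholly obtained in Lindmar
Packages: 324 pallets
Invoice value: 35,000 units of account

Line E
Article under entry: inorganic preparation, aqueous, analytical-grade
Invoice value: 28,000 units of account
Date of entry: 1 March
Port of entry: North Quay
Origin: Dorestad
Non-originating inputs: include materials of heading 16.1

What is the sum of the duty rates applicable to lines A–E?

Line A: inorganic → 16.1; tablet form → 16.1.1; crude → 16.1.1.3. Scheduled 2%. Osteria agreement on 16.1.1: CTH not met. → 2%.
Line B: inorganic → 16.1; tablet form → 16.1.1; analytical-grade → 16.1.1.2. Scheduled 11%. No special measure applies. → 11%.
Line C: fertiliser → 16.2; tablet form → 16.2.2; technical-grade → 16.2.2.1. Scheduled 10%. No special measure applies. → 10%.
Line D: fertiliser → 16.2; powder → 16.2.1; crude → 16.2.1.3. Scheduled 18%. Lindmar agreement on 16.2.2.2: 16.2.1.3 not covered; anti-dumping (Lindmar, 16.2): +32%; total 18% + 32% = 50%. → 50%.
Line E: inorganic → 16.1; aqueous → 16.1.2; analytical-grade → 16.1.2.2. Scheduled 21%. quota on 16.1.2.2 open → in-quota 5%; Dorestad agreement on 16.2.2: 16.1.2.2 not covered. → 5%.
Sum: 2% + 11% + 10% + 50% + 5% = 78%.

78%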